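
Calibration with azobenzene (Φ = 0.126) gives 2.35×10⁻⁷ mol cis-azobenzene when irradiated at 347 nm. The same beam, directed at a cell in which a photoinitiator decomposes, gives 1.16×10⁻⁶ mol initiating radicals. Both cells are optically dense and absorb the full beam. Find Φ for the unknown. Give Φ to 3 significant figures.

Φ = 0.622

Photons absorbed by the actinometer: 2.35×10⁻⁷ / 0.126 = 1.865×10⁻⁶ mol.
Φ(unknown) = 1.16×10⁻⁶ / 1.865×10⁻⁶ = 0.622.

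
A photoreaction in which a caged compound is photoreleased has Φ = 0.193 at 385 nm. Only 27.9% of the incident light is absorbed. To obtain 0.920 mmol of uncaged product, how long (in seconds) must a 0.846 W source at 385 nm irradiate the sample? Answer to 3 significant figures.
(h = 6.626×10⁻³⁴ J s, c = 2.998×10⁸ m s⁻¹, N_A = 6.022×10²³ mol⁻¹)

t ≈ 6280 s

Product: 0.920 mmol = 9.20×10⁻⁴ mol.
Photons that must be absorbed: 9.20×10⁻⁴ / 0.193 = 0.004767 mol.
Incident photons needed: 0.004767 / 0.279 = 0.01709 mol.
Photon energy: hc/λ = 5.160×10⁻¹⁹ J; per mole, 3.107×10⁵ J mol⁻¹.
Energy required: 0.01709 × 3.107×10⁵ = 5310 J.
Time: 5310 J / 0.846 W = 6280 s.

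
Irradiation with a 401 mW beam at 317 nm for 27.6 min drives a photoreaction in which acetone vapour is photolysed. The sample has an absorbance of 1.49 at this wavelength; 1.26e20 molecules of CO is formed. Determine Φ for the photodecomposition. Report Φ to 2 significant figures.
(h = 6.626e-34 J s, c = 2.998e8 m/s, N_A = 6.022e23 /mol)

Φ = 0.12

Product: 1.26e20 / 6.022e23 = 2.092e-4 mol.
Photon energy at 317 nm: hc/λ = (6.626e-34)(2.998e8)/(317e-9) = 6.266e-19 J.
Energy delivered: (401 mW)(1656 s) = 664.1 J.
Photons incident: 664.1 / 6.266e-19 = 1.060e21, i.e. 1.060e21/6.022e23 = 0.001760 mol.
Fraction absorbed: 1 − 10^(−1.49) = 0.9676.
Photons absorbed: 0.9676 × 0.001760 = 0.001703 mol.
Φ = 2.092e-4 mol / 0.001703 mol photons = 0.12.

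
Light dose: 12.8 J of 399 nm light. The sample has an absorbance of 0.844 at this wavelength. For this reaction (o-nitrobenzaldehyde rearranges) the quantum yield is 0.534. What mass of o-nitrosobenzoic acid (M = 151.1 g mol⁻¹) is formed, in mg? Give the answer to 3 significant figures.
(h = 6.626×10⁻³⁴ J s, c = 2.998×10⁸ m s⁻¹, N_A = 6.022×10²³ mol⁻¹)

Photon energy at 399 nm: hc/λ = (6.626×10⁻³⁴)(2.998×10⁸)/(399×10⁻⁹) = 4.979×10⁻¹⁹ J.
Photons incident: 12.8 / 4.979×10⁻¹⁹ = 2.571×10¹⁹, i.e. 2.571×10¹⁹/6.022×10²³ = 4.269×10⁻⁵ mol.
Fraction absorbed: 1 − 10^(−0.844) = 0.8568.
Photons absorbed: 0.8568 × 4.269×10⁻⁵ = 3.658×10⁻⁵ mol.
Product: Φ × n_abs = 0.534 × 3.658×10⁻⁵ = 1.953×10⁻⁵ mol.
Mass: 1.953×10⁻⁵ × 151.1 = 0.002951 g = 2.95 mg.

2.95 mg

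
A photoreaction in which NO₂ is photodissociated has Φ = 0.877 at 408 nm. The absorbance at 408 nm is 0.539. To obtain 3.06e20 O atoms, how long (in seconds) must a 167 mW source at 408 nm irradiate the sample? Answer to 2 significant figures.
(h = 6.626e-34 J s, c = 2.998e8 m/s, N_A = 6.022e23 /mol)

t ≈ 1400 s

Product: 3.06e20 / 6.022e23 = 5.081e-4 mol.
Photons that must be absorbed: 5.081e-4 / 0.877 = 5.794e-4 mol.
Fraction absorbed: 1 − 10^(−0.539) = 0.7109.
Incident photons needed: 5.794e-4 / 0.7109 = 8.150e-4 mol.
Photon energy: hc/λ = 4.869e-19 J; per mole, 2.932e5 J mol⁻¹.
Energy required: 8.150e-4 × 2.932e5 = 239.0 J.
Time: 239.0 J / 0.167 W = 1400 s.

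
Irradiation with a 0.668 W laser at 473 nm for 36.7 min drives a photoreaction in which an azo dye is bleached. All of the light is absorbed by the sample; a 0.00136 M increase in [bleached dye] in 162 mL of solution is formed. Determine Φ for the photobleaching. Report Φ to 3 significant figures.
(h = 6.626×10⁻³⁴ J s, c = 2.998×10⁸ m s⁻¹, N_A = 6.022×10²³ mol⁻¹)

Product: (0.00136 M)(0.162 L) = 2.203×10⁻⁴ mol.
Photon energy at 473 nm: hc/λ = (6.626×10⁻³⁴)(2.998×10⁸)/(473×10⁻⁹) = 4.200×10⁻¹⁹ J.
Energy delivered: (0.668 W)(2202 s) = 1471 J.
Photons incident: 1471 / 4.200×10⁻¹⁹ = 3.502×10²¹, i.e. 3.502×10²¹/6.022×10²³ = 0.005815 mol.
Φ = 2.203×10⁻⁴ mol / 0.005815 mol photons = 0.0379.

Φ = 0.0379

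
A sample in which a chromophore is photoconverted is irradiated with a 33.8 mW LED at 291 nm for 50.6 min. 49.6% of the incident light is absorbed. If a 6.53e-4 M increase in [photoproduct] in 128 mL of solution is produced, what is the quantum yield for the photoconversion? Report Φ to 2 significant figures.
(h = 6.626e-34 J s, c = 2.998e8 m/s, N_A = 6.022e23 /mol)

Product: (6.53e-4 M)(0.128 L) = 8.358e-5 mol.
Photon energy at 291 nm: hc/λ = (6.626e-34)(2.998e8)/(291e-9) = 6.826e-19 J.
Energy delivered: (33.8 mW)(3036 s) = 102.6 J.
Photons incident: 102.6 / 6.826e-19 = 1.503e20, i.e. 1.503e20/6.022e23 = 2.496e-4 mol.
Photons absorbed: 0.496 × 2.496e-4 = 1.238e-4 mol.
Φ = 8.358e-5 mol / 1.238e-4 mol photons = 0.68.

Φ = 0.68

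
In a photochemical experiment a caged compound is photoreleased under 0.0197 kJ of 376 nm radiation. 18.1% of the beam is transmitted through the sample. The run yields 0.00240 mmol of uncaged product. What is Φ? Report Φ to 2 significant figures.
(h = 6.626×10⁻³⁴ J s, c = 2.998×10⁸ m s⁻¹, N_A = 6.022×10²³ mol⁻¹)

Φ = 0.047

Product: 0.00240 mmol = 2.40×10⁻⁶ mol.
Photon energy at 376 nm: hc/λ = (6.626×10⁻³⁴)(2.998×10⁸)/(376×10⁻⁹) = 5.283×10⁻¹⁹ J.
Incident energy: 0.0197 kJ = 19.7 J.
Photons incident: 19.7 / 5.283×10⁻¹⁹ = 3.729×10¹⁹, i.e. 3.729×10¹⁹/6.022×10²³ = 6.192×10⁻⁵ mol.
Fraction absorbed: 1 − 18.1/100 = 0.8190.
Photons absorbed: 0.8190 × 6.192×10⁻⁵ = 5.071×10⁻⁵ mol.
Φ = 2.40×10⁻⁶ mol / 5.071×10⁻⁵ mol photons = 0.047.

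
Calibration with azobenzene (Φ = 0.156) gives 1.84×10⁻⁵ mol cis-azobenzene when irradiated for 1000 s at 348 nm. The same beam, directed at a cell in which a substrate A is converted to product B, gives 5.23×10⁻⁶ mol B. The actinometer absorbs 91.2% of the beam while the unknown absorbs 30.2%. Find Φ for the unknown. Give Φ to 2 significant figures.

Φ = 0.13

Photons absorbed by the actinometer: 1.84×10⁻⁵ / 0.156 = 1.179×10⁻⁴ mol.
Incident flux: 1.179×10⁻⁴ / 0.912 = 1.293×10⁻⁴ einstein.
Absorbed by unknown: 0.302 × 1.293×10⁻⁴ = 3.905×10⁻⁵ mol.
Φ(unknown) = 5.23×10⁻⁶ / 3.905×10⁻⁵ = 0.13.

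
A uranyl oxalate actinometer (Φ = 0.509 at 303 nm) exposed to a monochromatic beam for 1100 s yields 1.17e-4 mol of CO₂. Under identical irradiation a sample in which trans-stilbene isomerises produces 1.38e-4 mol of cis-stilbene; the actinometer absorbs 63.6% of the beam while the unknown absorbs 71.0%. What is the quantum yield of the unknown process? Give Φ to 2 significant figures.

Φ = 0.54

Photons absorbed by the actinometer: 1.17e-4 / 0.509 = 2.299e-4 mol.
Incident flux: 2.299e-4 / 0.636 = 3.615e-4 einstein.
Absorbed by unknown: 0.710 × 3.615e-4 = 2.567e-4 mol.
Φ(unknown) = 1.38e-4 / 2.567e-4 = 0.54.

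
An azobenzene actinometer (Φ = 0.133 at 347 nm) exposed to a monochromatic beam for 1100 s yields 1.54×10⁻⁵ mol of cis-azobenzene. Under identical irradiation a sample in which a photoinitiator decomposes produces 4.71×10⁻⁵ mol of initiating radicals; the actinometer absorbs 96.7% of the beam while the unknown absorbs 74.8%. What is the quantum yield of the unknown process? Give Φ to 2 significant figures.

Photons absorbed by the actinometer: 1.54×10⁻⁵ / 0.133 = 1.158×10⁻⁴ mol.
Incident flux: 1.158×10⁻⁴ / 0.967 = 1.198×10⁻⁴ einstein.
Absorbed by unknown: 0.748 × 1.198×10⁻⁴ = 8.961×10⁻⁵ mol.
Φ(unknown) = 4.71×10⁻⁵ / 8.961×10⁻⁵ = 0.53.

Φ = 0.53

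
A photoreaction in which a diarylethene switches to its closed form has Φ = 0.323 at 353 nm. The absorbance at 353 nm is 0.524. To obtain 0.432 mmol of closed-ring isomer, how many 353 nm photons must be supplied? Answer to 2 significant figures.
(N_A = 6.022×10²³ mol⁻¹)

Product: 0.432 mmol = 4.32×10⁻⁴ mol.
Photons that must be absorbed: 4.32×10⁻⁴ / 0.323 = 0.001337 mol.
Fraction absorbed: 1 − 10^(−0.524) = 0.7008.
Incident photons needed: 0.001337 / 0.7008 = 0.001908 mol.
Photon count: 0.001908 × 6.022×10²³ = 1.1×10²¹.

1.1×10²¹ photons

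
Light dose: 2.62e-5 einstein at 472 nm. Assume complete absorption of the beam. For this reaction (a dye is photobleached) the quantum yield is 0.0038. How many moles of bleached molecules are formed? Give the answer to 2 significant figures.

1.0e-7 mol

Product: Φ × n_abs = 0.0038 × 2.62e-5 = 9.956e-8 mol.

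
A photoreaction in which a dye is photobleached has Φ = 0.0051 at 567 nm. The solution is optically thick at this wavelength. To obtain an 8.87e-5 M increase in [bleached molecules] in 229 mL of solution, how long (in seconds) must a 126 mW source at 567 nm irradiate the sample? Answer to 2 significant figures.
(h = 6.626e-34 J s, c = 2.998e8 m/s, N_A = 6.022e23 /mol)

Product: (8.87e-5 M)(0.229 L) = 2.031e-5 mol.
Photons that must be absorbed: 2.031e-5 / 0.0051 = 0.003982 mol.
Photon energy: hc/λ = 3.503e-19 J; per mole, 2.110e5 J mol⁻¹.
Energy required: 0.003982 × 2.110e5 = 840.2 J.
Time: 840.2 J / 0.126 W = 6700 s.

t ≈ 6700 s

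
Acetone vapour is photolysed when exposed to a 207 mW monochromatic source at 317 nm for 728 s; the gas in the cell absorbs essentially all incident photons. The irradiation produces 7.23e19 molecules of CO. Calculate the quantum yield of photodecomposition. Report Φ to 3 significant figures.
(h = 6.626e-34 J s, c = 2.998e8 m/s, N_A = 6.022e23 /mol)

Product: 7.23e19 / 6.022e23 = 1.201e-4 mol.
Photon energy at 317 nm: hc/λ = (6.626e-34)(2.998e8)/(317e-9) = 6.266e-19 J.
Energy delivered: (207 mW)(728 s) = 150.7 J.
Photons incident: 150.7 / 6.266e-19 = 2.405e20, i.e. 2.405e20/6.022e23 = 3.994e-4 mol.
Φ = 1.201e-4 mol / 3.994e-4 mol photons = 0.301.

Φ = 0.301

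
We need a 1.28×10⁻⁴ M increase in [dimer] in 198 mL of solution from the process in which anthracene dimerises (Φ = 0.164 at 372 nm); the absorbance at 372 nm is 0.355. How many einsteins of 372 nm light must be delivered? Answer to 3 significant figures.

Product: (1.28×10⁻⁴ M)(0.198 L) = 2.534×10⁻⁵ mol.
Photons that must be absorbed: 2.534×10⁻⁵ / 0.164 = 1.545×10⁻⁴ mol.
Fraction absorbed: 1 − 10^(−0.355) = 0.5584.
Incident photons needed: 1.545×10⁻⁴ / 0.5584 = 2.767×10⁻⁴ mol.

2.77×10⁻⁴ einstein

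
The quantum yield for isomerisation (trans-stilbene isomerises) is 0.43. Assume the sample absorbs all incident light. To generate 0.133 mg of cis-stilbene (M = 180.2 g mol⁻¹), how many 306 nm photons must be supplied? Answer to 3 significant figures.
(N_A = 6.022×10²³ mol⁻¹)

Product: 0.133 mg / 180.2 g mol⁻¹ = 7.381×10⁻⁷ mol.
Photons that must be absorbed: 7.381×10⁻⁷ / 0.43 = 1.717×10⁻⁶ mol.
Photon count: 1.717×10⁻⁶ × 6.022×10²³ = 1.03×10¹⁸.

1.03×10¹⁸ photons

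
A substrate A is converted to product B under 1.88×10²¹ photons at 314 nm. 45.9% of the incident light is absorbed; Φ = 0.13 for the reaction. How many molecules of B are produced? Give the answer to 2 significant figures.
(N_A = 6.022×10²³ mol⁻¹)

1.1×10²⁰ molecules

Moles of photons: 1.88×10²¹ / 6.022×10²³ = 0.003122 mol.
Photons absorbed: 0.459 × 0.003122 = 0.001433 mol.
Product: Φ × n_abs = 0.13 × 0.001433 = 1.863×10⁻⁴ mol.
As a count: 1.863×10⁻⁴ × 6.022×10²³ = 1.1×10²⁰.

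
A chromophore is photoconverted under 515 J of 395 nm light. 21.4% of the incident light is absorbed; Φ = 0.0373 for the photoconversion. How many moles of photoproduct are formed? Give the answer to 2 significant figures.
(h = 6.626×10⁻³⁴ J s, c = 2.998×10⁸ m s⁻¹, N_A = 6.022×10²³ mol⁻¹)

1.4×10⁻⁵ mol

Photon energy at 395 nm: hc/λ = (6.626×10⁻³⁴)(2.998×10⁸)/(395×10⁻⁹) = 5.029×10⁻¹⁹ J.
Photons incident: 515 / 5.029×10⁻¹⁹ = 1.024×10²¹, i.e. 1.024×10²¹/6.022×10²³ = 0.001700 mol.
Photons absorbed: 0.214 × 0.001700 = 3.638×10⁻⁴ mol.
Product: Φ × n_abs = 0.0373 × 3.638×10⁻⁴ = 1.357×10⁻⁵ mol.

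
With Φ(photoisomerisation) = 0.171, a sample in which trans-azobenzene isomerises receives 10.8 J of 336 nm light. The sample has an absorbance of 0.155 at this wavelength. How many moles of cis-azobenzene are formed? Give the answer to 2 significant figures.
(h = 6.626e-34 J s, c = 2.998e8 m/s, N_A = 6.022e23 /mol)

Photon energy at 336 nm: hc/λ = (6.626e-34)(2.998e8)/(336e-9) = 5.912e-19 J.
Photons incident: 10.8 / 5.912e-19 = 1.827e19, i.e. 1.827e19/6.022e23 = 3.034e-5 mol.
Fraction absorbed: 1 − 10^(−0.155) = 0.3002.
Photons absorbed: 0.3002 × 3.034e-5 = 9.108e-6 mol.
Product: Φ × n_abs = 0.171 × 9.108e-6 = 1.557e-6 mol.

1.6e-6 mol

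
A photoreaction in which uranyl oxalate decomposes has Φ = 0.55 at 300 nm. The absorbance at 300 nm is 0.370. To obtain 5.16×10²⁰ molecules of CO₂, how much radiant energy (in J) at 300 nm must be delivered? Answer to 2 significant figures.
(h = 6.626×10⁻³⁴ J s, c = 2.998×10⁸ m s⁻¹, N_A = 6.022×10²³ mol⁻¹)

1100 J

Product: 5.16×10²⁰ / 6.022×10²³ = 8.569×10⁻⁴ mol.
Photons that must be absorbed: 8.569×10⁻⁴ / 0.55 = 0.001558 mol.
Fraction absorbed: 1 − 10^(−0.370) = 0.5734.
Incident photons needed: 0.001558 / 0.5734 = 0.002717 mol.
Photon energy: hc/λ = 6.622×10⁻¹⁹ J; per mole, 3.988×10⁵ J mol⁻¹.
Energy required: 0.002717 × 3.988×10⁵ = 1100 J.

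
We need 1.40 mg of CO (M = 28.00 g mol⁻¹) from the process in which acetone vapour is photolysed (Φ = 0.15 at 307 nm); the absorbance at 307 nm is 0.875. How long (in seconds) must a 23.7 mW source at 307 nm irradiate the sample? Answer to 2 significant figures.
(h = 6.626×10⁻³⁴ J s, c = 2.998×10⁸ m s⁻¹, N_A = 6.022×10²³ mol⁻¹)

t ≈ 6300 s

Product: 1.40 mg / 28.00 g mol⁻¹ = 5.000×10⁻⁵ mol.
Photons that must be absorbed: 5.000×10⁻⁵ / 0.15 = 3.333×10⁻⁴ mol.
Fraction absorbed: 1 − 10^(−0.875) = 0.8666.
Incident photons needed: 3.333×10⁻⁴ / 0.8666 = 3.846×10⁻⁴ mol.
Photon energy: hc/λ = 6.471×10⁻¹⁹ J; per mole, 3.897×10⁵ J mol⁻¹.
Energy required: 3.846×10⁻⁴ × 3.897×10⁵ = 149.9 J.
Time: 149.9 J / 0.0237 W = 6300 s.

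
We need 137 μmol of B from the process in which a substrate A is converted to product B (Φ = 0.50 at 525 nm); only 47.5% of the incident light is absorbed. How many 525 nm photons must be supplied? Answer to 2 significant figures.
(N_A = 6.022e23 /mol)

Product: 137 μmol = 1.37e-4 mol.
Photons that must be absorbed: 1.37e-4 / 0.50 = 2.740e-4 mol.
Incident photons needed: 2.740e-4 / 0.475 = 5.768e-4 mol.
Photon count: 5.768e-4 × 6.022e23 = 3.5e20.

3.5e20 photons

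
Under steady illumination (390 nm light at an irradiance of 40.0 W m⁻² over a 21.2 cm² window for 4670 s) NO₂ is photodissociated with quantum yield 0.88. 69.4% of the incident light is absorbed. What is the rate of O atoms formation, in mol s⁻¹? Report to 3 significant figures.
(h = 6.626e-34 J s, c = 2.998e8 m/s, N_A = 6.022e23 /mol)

1.69e-7 mol s⁻¹

Photon energy at 390 nm: hc/λ = (6.626e-34)(2.998e8)/(390e-9) = 5.094e-19 J.
Energy delivered: (40.0 W m⁻²)(21.2e-4 m²)(4670 s) = 396.0 J.
Photons incident: 396.0 / 5.094e-19 = 7.774e20, i.e. 7.774e20/6.022e23 = 0.001291 mol.
Photons absorbed: 0.694 × 0.001291 = 8.960e-4 mol.
Product formed: 0.88 × 8.960e-4 = 7.885e-4 mol.
Rate: 7.885e-4 / 4670 s = 1.69e-7 mol s⁻¹.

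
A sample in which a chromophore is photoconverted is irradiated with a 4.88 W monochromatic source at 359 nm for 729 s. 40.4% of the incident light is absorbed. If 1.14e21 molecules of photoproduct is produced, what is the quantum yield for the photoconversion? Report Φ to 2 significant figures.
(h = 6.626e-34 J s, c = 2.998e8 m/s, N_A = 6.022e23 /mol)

Φ = 0.44

Product: 1.14e21 / 6.022e23 = 0.001893 mol.
Photon energy at 359 nm: hc/λ = (6.626e-34)(2.998e8)/(359e-9) = 5.533e-19 J.
Energy delivered: (4.88 W)(729 s) = 3558 J.
Photons incident: 3558 / 5.533e-19 = 6.431e21, i.e. 6.431e21/6.022e23 = 0.01068 mol.
Photons absorbed: 0.404 × 0.01068 = 0.004315 mol.
Φ = 0.001893 mol / 0.004315 mol photons = 0.44.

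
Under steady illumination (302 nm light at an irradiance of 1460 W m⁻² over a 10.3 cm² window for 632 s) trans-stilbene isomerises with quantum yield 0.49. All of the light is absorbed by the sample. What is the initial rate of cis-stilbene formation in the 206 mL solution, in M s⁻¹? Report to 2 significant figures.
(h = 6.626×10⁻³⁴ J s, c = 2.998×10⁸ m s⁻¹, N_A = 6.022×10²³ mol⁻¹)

Photon energy at 302 nm: hc/λ = (6.626×10⁻³⁴)(2.998×10⁸)/(302×10⁻⁹) = 6.578×10⁻¹⁹ J.
Energy delivered: (1460 W m⁻²)(10.3×10⁻⁴ m²)(632 s) = 950.4 J.
Photons incident: 950.4 / 6.578×10⁻¹⁹ = 1.445×10²¹, i.e. 1.445×10²¹/6.022×10²³ = 0.002400 mol.
Product formed: 0.49 × 0.002400 = 0.001176 mol.
Rate: 0.001176 mol / (632 s × 0.206 L) = 9.0×10⁻⁶ M s⁻¹.

9.0×10⁻⁶ M s⁻¹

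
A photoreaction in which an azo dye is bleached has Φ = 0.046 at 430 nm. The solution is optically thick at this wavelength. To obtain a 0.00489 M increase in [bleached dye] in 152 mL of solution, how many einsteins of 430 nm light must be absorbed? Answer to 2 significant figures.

0.016 einstein

Product: (0.00489 M)(0.152 L) = 7.433e-4 mol.
Photons that must be absorbed: 7.433e-4 / 0.046 = 0.01616 mol.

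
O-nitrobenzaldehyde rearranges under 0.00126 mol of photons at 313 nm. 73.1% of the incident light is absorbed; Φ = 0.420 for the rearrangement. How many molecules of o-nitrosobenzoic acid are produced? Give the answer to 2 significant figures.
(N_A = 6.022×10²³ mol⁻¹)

2.3×10²⁰ molecules

Photons absorbed: 0.731 × 0.00126 = 9.211×10⁻⁴ mol.
Product: Φ × n_abs = 0.420 × 9.211×10⁻⁴ = 3.869×10⁻⁴ mol.
As a count: 3.869×10⁻⁴ × 6.022×10²³ = 2.3×10²⁰.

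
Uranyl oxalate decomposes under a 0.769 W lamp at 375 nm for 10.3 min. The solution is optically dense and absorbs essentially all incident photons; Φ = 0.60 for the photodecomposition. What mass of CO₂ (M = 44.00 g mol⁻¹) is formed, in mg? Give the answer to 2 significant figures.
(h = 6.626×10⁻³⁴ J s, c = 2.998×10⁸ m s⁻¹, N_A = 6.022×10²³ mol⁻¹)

39 mg

Photon energy at 375 nm: hc/λ = (6.626×10⁻³⁴)(2.998×10⁸)/(375×10⁻⁹) = 5.297×10⁻¹⁹ J.
Energy delivered: (0.769 W)(618 s) = 475.2 J.
Photons incident: 475.2 / 5.297×10⁻¹⁹ = 8.971×10²⁰, i.e. 8.971×10²⁰/6.022×10²³ = 0.001490 mol.
Product: Φ × n_abs = 0.60 × 0.001490 = 8.940×10⁻⁴ mol.
Mass: 8.940×10⁻⁴ × 44.00 = 0.03934 g = 39 mg.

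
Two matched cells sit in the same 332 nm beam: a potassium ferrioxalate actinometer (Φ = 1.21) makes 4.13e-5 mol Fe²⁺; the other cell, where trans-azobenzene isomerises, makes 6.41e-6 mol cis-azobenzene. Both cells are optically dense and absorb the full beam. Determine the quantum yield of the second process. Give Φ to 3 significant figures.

Φ = 0.188

Photons absorbed by the actinometer: 4.13e-5 / 1.21 = 3.413e-5 mol.
Φ(unknown) = 6.41e-6 / 3.413e-5 = 0.188.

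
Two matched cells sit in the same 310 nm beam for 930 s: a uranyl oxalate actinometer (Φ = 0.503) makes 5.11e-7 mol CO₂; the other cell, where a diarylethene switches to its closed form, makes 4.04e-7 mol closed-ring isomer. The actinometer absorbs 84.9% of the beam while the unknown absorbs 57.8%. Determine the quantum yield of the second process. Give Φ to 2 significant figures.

Φ = 0.58

Photons absorbed by the actinometer: 5.11e-7 / 0.503 = 1.016e-6 mol.
Incident flux: 1.016e-6 / 0.849 = 1.197e-6 einstein.
Absorbed by unknown: 0.578 × 1.197e-6 = 6.919e-7 mol.
Φ(unknown) = 4.04e-7 / 6.919e-7 = 0.58.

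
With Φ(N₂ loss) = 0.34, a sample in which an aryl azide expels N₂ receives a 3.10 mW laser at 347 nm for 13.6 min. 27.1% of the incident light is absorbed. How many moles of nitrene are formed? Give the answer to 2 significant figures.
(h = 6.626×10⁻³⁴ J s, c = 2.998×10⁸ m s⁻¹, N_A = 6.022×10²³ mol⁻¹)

6.8×10⁻⁷ mol

Photon energy at 347 nm: hc/λ = (6.626×10⁻³⁴)(2.998×10⁸)/(347×10⁻⁹) = 5.725×10⁻¹⁹ J.
Energy delivered: (3.10 mW)(816 s) = 2.530 J.
Photons incident: 2.530 / 5.725×10⁻¹⁹ = 4.419×10¹⁸, i.e. 4.419×10¹⁸/6.022×10²³ = 7.338×10⁻⁶ mol.
Photons absorbed: 0.271 × 7.338×10⁻⁶ = 1.989×10⁻⁶ mol.
Product: Φ × n_abs = 0.34 × 1.989×10⁻⁶ = 6.763×10⁻⁷ mol.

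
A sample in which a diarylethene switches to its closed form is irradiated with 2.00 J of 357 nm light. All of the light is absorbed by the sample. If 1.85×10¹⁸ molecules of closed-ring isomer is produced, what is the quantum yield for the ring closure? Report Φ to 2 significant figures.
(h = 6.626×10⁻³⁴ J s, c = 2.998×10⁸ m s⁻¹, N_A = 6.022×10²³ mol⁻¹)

Product: 1.85×10¹⁸ / 6.022×10²³ = 3.072×10⁻⁶ mol.
Photon energy at 357 nm: hc/λ = (6.626×10⁻³⁴)(2.998×10⁸)/(357×10⁻⁹) = 5.564×10⁻¹⁹ J.
Photons incident: 2.00 / 5.564×10⁻¹⁹ = 3.595×10¹⁸, i.e. 3.595×10¹⁸/6.022×10²³ = 5.970×10⁻⁶ mol.
Φ = 3.072×10⁻⁶ mol / 5.970×10⁻⁶ mol photons = 0.51.

Φ = 0.51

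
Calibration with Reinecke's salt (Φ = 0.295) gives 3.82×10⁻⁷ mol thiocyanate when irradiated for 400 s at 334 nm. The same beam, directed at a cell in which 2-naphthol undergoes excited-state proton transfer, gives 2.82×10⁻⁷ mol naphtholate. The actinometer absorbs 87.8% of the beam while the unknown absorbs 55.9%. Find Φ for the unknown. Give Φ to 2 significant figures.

Photons absorbed by the actinometer: 3.82×10⁻⁷ / 0.295 = 1.295×10⁻⁶ mol.
Incident flux: 1.295×10⁻⁶ / 0.878 = 1.475×10⁻⁶ einstein.
Absorbed by unknown: 0.559 × 1.475×10⁻⁶ = 8.245×10⁻⁷ mol.
Φ(unknown) = 2.82×10⁻⁷ / 8.245×10⁻⁷ = 0.34.

Φ = 0.34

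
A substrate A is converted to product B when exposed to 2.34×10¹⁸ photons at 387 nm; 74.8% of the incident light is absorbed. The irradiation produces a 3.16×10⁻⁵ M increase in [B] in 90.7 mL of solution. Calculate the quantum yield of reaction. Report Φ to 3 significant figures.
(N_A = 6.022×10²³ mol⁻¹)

Φ = 0.986

Product: (3.16×10⁻⁵ M)(0.0907 L) = 2.866×10⁻⁶ mol.
Moles of photons: 2.34×10¹⁸ / 6.022×10²³ = 3.886×10⁻⁶ mol.
Photons absorbed: 0.748 × 3.886×10⁻⁶ = 2.907×10⁻⁶ mol.
Φ = 2.866×10⁻⁶ mol / 2.907×10⁻⁶ mol photons = 0.986.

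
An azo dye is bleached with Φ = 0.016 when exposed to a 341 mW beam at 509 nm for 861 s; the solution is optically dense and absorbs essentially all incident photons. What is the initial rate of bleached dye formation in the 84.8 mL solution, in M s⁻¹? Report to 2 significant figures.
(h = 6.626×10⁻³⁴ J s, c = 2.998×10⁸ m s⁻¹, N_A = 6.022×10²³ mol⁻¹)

Photon energy at 509 nm: hc/λ = (6.626×10⁻³⁴)(2.998×10⁸)/(509×10⁻⁹) = 3.903×10⁻¹⁹ J.
Energy delivered: (341 mW)(861 s) = 293.6 J.
Photons incident: 293.6 / 3.903×10⁻¹⁹ = 7.522×10²⁰, i.e. 7.522×10²⁰/6.022×10²³ = 0.001249 mol.
Product formed: 0.016 × 0.001249 = 1.998×10⁻⁵ mol.
Rate: 1.998×10⁻⁵ mol / (861 s × 0.0848 L) = 2.7×10⁻⁷ M s⁻¹.

2.7×10⁻⁷ M s⁻¹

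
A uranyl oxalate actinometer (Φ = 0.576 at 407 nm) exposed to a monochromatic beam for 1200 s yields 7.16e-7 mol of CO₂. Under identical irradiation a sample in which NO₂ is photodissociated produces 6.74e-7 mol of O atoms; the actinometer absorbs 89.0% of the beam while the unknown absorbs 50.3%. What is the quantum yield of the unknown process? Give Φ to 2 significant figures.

Photons absorbed by the actinometer: 7.16e-7 / 0.576 = 1.243e-6 mol.
Incident flux: 1.243e-6 / 0.890 = 1.397e-6 einstein.
Absorbed by unknown: 0.503 × 1.397e-6 = 7.027e-7 mol.
Φ(unknown) = 6.74e-7 / 7.027e-7 = 0.96.

Φ = 0.96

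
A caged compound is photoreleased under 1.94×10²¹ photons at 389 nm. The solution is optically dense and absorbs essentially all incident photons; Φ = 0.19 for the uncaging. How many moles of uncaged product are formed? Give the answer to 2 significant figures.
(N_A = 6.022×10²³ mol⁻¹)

6.1×10⁻⁴ mol

Moles of photons: 1.94×10²¹ / 6.022×10²³ = 0.003222 mol.
Product: Φ × n_abs = 0.19 × 0.003222 = 6.122×10⁻⁴ mol.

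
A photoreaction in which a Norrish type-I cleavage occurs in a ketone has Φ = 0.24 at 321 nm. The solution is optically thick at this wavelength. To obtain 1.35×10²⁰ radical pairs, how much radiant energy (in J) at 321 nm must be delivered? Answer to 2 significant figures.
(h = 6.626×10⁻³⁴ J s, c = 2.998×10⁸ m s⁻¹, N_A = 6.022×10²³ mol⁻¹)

350 J

Product: 1.35×10²⁰ / 6.022×10²³ = 2.242×10⁻⁴ mol.
Photons that must be absorbed: 2.242×10⁻⁴ / 0.24 = 9.342×10⁻⁴ mol.
Photon energy: hc/λ = 6.188×10⁻¹⁹ J; per mole, 3.726×10⁵ J mol⁻¹.
Energy required: 9.342×10⁻⁴ × 3.726×10⁵ = 350 J.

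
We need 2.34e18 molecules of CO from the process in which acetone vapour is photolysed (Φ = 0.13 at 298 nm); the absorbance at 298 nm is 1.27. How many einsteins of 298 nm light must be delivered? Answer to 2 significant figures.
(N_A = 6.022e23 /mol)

Product: 2.34e18 / 6.022e23 = 3.886e-6 mol.
Photons that must be absorbed: 3.886e-6 / 0.13 = 2.989e-5 mol.
Fraction absorbed: 1 − 10^(−1.27) = 0.9463.
Incident photons needed: 2.989e-5 / 0.9463 = 3.159e-5 mol.

3.2e-5 einstein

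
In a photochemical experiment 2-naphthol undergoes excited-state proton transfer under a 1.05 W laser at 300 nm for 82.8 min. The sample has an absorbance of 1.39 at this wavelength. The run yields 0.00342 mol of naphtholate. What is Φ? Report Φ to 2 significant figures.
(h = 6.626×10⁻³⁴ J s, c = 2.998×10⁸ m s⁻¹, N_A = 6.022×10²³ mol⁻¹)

Photon energy at 300 nm: hc/λ = (6.626×10⁻³⁴)(2.998×10⁸)/(300×10⁻⁹) = 6.622×10⁻¹⁹ J.
Energy delivered: (1.05 W)(4968 s) = 5216 J.
Photons incident: 5216 / 6.622×10⁻¹⁹ = 7.877×10²¹, i.e. 7.877×10²¹/6.022×10²³ = 0.01308 mol.
Fraction absorbed: 1 − 10^(−1.39) = 0.9593.
Photons absorbed: 0.9593 × 0.01308 = 0.01255 mol.
Φ = 0.00342 mol / 0.01255 mol photons = 0.27.

Φ = 0.27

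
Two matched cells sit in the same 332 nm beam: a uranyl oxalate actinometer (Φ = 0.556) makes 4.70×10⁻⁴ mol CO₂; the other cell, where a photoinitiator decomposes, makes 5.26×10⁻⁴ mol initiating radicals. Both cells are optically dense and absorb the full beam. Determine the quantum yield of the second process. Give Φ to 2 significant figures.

Φ = 0.62

Photons absorbed by the actinometer: 4.70×10⁻⁴ / 0.556 = 8.453×10⁻⁴ mol.
Φ(unknown) = 5.26×10⁻⁴ / 8.453×10⁻⁴ = 0.62.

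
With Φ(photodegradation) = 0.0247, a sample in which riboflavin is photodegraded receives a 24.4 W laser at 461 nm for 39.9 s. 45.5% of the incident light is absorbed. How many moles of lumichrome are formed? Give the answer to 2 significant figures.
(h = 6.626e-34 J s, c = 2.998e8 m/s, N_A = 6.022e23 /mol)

Photon energy at 461 nm: hc/λ = (6.626e-34)(2.998e8)/(461e-9) = 4.309e-19 J.
Energy delivered: (24.4 W)(39.9 s) = 973.6 J.
Photons incident: 973.6 / 4.309e-19 = 2.259e21, i.e. 2.259e21/6.022e23 = 0.003751 mol.
Photons absorbed: 0.455 × 0.003751 = 0.001707 mol.
Product: Φ × n_abs = 0.0247 × 0.001707 = 4.216e-5 mol.

4.2e-5 mol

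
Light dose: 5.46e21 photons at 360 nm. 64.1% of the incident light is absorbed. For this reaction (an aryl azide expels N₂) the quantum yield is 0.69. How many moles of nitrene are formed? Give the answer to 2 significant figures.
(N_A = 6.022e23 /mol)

0.0040 mol

Moles of photons: 5.46e21 / 6.022e23 = 0.009067 mol.
Photons absorbed: 0.641 × 0.009067 = 0.005812 mol.
Product: Φ × n_abs = 0.69 × 0.005812 = 0.004010 mol.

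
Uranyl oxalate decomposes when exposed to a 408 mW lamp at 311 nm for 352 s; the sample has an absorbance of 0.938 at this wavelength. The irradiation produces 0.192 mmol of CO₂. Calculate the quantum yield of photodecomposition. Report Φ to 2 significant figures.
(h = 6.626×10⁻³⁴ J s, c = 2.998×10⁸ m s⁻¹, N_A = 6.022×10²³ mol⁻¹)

Product: 0.192 mmol = 1.92×10⁻⁴ mol.
Photon energy at 311 nm: hc/λ = (6.626×10⁻³⁴)(2.998×10⁸)/(311×10⁻⁹) = 6.387×10⁻¹⁹ J.
Energy delivered: (408 mW)(352 s) = 143.6 J.
Photons incident: 143.6 / 6.387×10⁻¹⁹ = 2.248×10²⁰, i.e. 2.248×10²⁰/6.022×10²³ = 3.733×10⁻⁴ mol.
Fraction absorbed: 1 − 10^(−0.938) = 0.8847.
Photons absorbed: 0.8847 × 3.733×10⁻⁴ = 3.303×10⁻⁴ mol.
Φ = 1.92×10⁻⁴ mol / 3.303×10⁻⁴ mol photons = 0.58.

Φ = 0.58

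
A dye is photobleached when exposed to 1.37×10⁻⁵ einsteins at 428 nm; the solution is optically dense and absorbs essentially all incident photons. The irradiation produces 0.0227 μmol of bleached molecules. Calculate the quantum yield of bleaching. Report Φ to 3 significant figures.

Φ = 0.00166

Product: 0.0227 μmol = 2.27×10⁻⁸ mol.
Φ = 2.27×10⁻⁸ mol / 1.37×10⁻⁵ mol photons = 0.00166.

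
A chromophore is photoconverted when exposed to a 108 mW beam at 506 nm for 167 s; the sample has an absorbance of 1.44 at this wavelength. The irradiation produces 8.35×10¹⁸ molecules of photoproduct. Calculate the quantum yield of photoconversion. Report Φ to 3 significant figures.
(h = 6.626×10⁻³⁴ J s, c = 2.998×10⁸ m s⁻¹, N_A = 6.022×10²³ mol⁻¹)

Φ = 0.189

Product: 8.35×10¹⁸ / 6.022×10²³ = 1.387×10⁻⁵ mol.
Photon energy at 506 nm: hc/λ = (6.626×10⁻³⁴)(2.998×10⁸)/(506×10⁻⁹) = 3.926×10⁻¹⁹ J.
Energy delivered: (108 mW)(167 s) = 18.04 J.
Photons incident: 18.04 / 3.926×10⁻¹⁹ = 4.595×10¹⁹, i.e. 4.595×10¹⁹/6.022×10²³ = 7.630×10⁻⁵ mol.
Fraction absorbed: 1 − 10^(−1.44) = 0.9637.
Photons absorbed: 0.9637 × 7.630×10⁻⁵ = 7.353×10⁻⁵ mol.
Φ = 1.387×10⁻⁵ mol / 7.353×10⁻⁵ mol photons = 0.189.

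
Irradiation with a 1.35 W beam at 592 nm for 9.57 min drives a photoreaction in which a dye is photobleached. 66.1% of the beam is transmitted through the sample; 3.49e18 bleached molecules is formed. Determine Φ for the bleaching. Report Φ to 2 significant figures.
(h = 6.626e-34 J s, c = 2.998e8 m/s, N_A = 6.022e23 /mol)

Φ = 0.0045

Product: 3.49e18 / 6.022e23 = 5.795e-6 mol.
Photon energy at 592 nm: hc/λ = (6.626e-34)(2.998e8)/(592e-9) = 3.356e-19 J.
Energy delivered: (1.35 W)(574.2 s) = 775.2 J.
Photons incident: 775.2 / 3.356e-19 = 2.310e21, i.e. 2.310e21/6.022e23 = 0.003836 mol.
Fraction absorbed: 1 − 66.1/100 = 0.3390.
Photons absorbed: 0.3390 × 0.003836 = 0.001300 mol.
Φ = 5.795e-6 mol / 0.001300 mol photons = 0.0045.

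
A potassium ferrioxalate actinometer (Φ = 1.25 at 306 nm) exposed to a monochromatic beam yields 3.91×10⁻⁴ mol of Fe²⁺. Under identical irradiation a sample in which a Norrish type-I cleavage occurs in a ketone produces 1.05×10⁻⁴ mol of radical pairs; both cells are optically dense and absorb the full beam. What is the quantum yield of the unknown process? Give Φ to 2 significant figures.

Φ = 0.34

Photons absorbed by the actinometer: 3.91×10⁻⁴ / 1.25 = 3.128×10⁻⁴ mol.
Φ(unknown) = 1.05×10⁻⁴ / 3.128×10⁻⁴ = 0.34.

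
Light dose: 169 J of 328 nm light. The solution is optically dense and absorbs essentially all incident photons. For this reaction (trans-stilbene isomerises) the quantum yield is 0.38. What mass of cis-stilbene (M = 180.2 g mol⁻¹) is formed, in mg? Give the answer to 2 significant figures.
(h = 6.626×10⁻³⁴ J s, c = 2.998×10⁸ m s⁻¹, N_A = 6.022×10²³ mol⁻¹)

32 mg

Photon energy at 328 nm: hc/λ = (6.626×10⁻³⁴)(2.998×10⁸)/(328×10⁻⁹) = 6.056×10⁻¹⁹ J.
Photons incident: 169 / 6.056×10⁻¹⁹ = 2.791×10²⁰, i.e. 2.791×10²⁰/6.022×10²³ = 4.635×10⁻⁴ mol.
Product: Φ × n_abs = 0.38 × 4.635×10⁻⁴ = 1.761×10⁻⁴ mol.
Mass: 1.761×10⁻⁴ × 180.2 = 0.03173 g = 32 mg.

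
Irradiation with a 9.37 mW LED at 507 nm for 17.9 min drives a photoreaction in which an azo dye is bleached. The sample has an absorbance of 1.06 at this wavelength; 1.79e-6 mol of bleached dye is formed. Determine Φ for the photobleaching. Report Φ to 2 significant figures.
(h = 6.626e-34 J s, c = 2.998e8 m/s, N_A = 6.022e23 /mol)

Φ = 0.046

Photon energy at 507 nm: hc/λ = (6.626e-34)(2.998e8)/(507e-9) = 3.918e-19 J.
Energy delivered: (9.37 mW)(1074 s) = 10.06 J.
Photons incident: 10.06 / 3.918e-19 = 2.568e19, i.e. 2.568e19/6.022e23 = 4.264e-5 mol.
Fraction absorbed: 1 − 10^(−1.06) = 0.9129.
Photons absorbed: 0.9129 × 4.264e-5 = 3.893e-5 mol.
Φ = 1.79e-6 mol / 3.893e-5 mol photons = 0.046.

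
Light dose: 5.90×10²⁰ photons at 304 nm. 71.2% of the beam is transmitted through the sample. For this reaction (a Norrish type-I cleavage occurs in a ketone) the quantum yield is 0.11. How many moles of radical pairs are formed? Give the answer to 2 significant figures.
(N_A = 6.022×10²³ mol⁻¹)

3.1×10⁻⁵ mol

Moles of photons: 5.90×10²⁰ / 6.022×10²³ = 9.797×10⁻⁴ mol.
Fraction absorbed: 1 − 71.2/100 = 0.2880.
Photons absorbed: 0.2880 × 9.797×10⁻⁴ = 2.822×10⁻⁴ mol.
Product: Φ × n_abs = 0.11 × 2.822×10⁻⁴ = 3.104×10⁻⁵ mol.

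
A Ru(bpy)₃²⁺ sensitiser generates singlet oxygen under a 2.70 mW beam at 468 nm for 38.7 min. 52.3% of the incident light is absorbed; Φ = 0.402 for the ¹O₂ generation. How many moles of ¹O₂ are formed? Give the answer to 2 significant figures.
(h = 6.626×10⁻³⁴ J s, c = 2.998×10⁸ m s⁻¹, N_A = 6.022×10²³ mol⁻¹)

5.2×10⁻⁶ mol

Photon energy at 468 nm: hc/λ = (6.626×10⁻³⁴)(2.998×10⁸)/(468×10⁻⁹) = 4.245×10⁻¹⁹ J.
Energy delivered: (2.70 mW)(2322 s) = 6.269 J.
Photons incident: 6.269 / 4.245×10⁻¹⁹ = 1.477×10¹⁹, i.e. 1.477×10¹⁹/6.022×10²³ = 2.453×10⁻⁵ mol.
Photons absorbed: 0.523 × 2.453×10⁻⁵ = 1.283×10⁻⁵ mol.
Product: Φ × n_abs = 0.402 × 1.283×10⁻⁵ = 5.158×10⁻⁶ mol.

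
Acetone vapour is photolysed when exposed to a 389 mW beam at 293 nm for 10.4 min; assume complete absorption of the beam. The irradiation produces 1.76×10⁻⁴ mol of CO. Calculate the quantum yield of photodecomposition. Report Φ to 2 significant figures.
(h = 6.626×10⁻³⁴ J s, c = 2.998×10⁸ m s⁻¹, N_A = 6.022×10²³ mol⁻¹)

Photon energy at 293 nm: hc/λ = (6.626×10⁻³⁴)(2.998×10⁸)/(293×10⁻⁹) = 6.780×10⁻¹⁹ J.
Energy delivered: (389 mW)(624 s) = 242.7 J.
Photons incident: 242.7 / 6.780×10⁻¹⁹ = 3.580×10²⁰, i.e. 3.580×10²⁰/6.022×10²³ = 5.945×10⁻⁴ mol.
Φ = 1.76×10⁻⁴ mol / 5.945×10⁻⁴ mol photons = 0.30.

Φ = 0.30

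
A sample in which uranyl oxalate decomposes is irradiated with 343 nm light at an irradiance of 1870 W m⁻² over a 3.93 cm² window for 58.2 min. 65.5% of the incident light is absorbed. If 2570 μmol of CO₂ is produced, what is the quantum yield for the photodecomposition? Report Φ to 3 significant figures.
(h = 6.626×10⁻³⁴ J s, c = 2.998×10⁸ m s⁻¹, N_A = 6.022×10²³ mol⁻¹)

Product: 2570 μmol = 0.00257 mol.
Photon energy at 343 nm: hc/λ = (6.626×10⁻³⁴)(2.998×10⁸)/(343×10⁻⁹) = 5.791×10⁻¹⁹ J.
Energy delivered: (1870 W m⁻²)(3.93×10⁻⁴ m²)(3492 s) = 2566 J.
Photons incident: 2566 / 5.791×10⁻¹⁹ = 4.431×10²¹, i.e. 4.431×10²¹/6.022×10²³ = 0.007358 mol.
Photons absorbed: 0.655 × 0.007358 = 0.004819 mol.
Φ = 0.00257 mol / 0.004819 mol photons = 0.533.

Φ = 0.533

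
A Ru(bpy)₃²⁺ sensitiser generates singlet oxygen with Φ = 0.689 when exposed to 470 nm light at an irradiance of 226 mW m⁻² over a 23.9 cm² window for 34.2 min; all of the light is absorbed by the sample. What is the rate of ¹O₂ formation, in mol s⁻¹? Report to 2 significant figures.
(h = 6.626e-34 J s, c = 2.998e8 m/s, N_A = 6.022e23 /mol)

1.5e-9 mol s⁻¹

Photon energy at 470 nm: hc/λ = (6.626e-34)(2.998e8)/(470e-9) = 4.227e-19 J.
Energy delivered: (226 mW m⁻²)(23.9e-4 m²)(2052 s) = 1.108 J.
Photons incident: 1.108 / 4.227e-19 = 2.621e18, i.e. 2.621e18/6.022e23 = 4.352e-6 mol.
Product formed: 0.689 × 4.352e-6 = 2.999e-6 mol.
Rate: 2.999e-6 / 2052 s = 1.5e-9 mol s⁻¹.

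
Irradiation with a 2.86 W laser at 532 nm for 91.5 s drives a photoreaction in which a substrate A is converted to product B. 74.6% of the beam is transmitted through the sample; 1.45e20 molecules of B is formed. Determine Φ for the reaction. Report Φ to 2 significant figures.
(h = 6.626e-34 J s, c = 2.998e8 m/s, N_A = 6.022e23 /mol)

Φ = 0.81

Product: 1.45e20 / 6.022e23 = 2.408e-4 mol.
Photon energy at 532 nm: hc/λ = (6.626e-34)(2.998e8)/(532e-9) = 3.734e-19 J.
Energy delivered: (2.86 W)(91.5 s) = 261.7 J.
Photons incident: 261.7 / 3.734e-19 = 7.009e20, i.e. 7.009e20/6.022e23 = 0.001164 mol.
Fraction absorbed: 1 − 74.6/100 = 0.2540.
Photons absorbed: 0.2540 × 0.001164 = 2.957e-4 mol.
Φ = 2.408e-4 mol / 2.957e-4 mol photons = 0.81.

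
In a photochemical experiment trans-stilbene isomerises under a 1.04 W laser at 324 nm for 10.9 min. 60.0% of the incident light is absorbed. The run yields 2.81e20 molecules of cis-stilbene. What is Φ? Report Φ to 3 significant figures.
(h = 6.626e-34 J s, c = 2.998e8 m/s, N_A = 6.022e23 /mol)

Φ = 0.422

Product: 2.81e20 / 6.022e23 = 4.666e-4 mol.
Photon energy at 324 nm: hc/λ = (6.626e-34)(2.998e8)/(324e-9) = 6.131e-19 J.
Energy delivered: (1.04 W)(654 s) = 680.2 J.
Photons incident: 680.2 / 6.131e-19 = 1.109e21, i.e. 1.109e21/6.022e23 = 0.001842 mol.
Photons absorbed: 0.600 × 0.001842 = 0.001105 mol.
Φ = 4.666e-4 mol / 0.001105 mol photons = 0.422.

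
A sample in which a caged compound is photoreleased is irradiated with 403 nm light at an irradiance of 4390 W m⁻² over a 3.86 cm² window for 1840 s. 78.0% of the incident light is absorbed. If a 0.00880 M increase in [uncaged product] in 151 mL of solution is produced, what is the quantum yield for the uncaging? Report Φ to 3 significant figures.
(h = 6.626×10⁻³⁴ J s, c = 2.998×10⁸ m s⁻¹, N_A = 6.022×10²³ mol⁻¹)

Φ = 0.162

Product: (0.00880 M)(0.151 L) = 0.001329 mol.
Photon energy at 403 nm: hc/λ = (6.626×10⁻³⁴)(2.998×10⁸)/(403×10⁻⁹) = 4.929×10⁻¹⁹ J.
Energy delivered: (4390 W m⁻²)(3.86×10⁻⁴ m²)(1840 s) = 3118 J.
Photons incident: 3118 / 4.929×10⁻¹⁹ = 6.326×10²¹, i.e. 6.326×10²¹/6.022×10²³ = 0.01050 mol.
Photons absorbed: 0.780 × 0.01050 = 0.008190 mol.
Φ = 0.001329 mol / 0.008190 mol photons = 0.162.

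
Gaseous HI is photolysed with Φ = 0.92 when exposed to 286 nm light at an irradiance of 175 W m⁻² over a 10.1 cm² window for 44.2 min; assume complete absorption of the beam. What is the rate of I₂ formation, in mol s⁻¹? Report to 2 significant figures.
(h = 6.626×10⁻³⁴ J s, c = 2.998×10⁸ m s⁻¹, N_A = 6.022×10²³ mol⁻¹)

3.9×10⁻⁷ mol s⁻¹

Photon energy at 286 nm: hc/λ = (6.626×10⁻³⁴)(2.998×10⁸)/(286×10⁻⁹) = 6.946×10⁻¹⁹ J.
Energy delivered: (175 W m⁻²)(10.1×10⁻⁴ m²)(2652 s) = 468.7 J.
Photons incident: 468.7 / 6.946×10⁻¹⁹ = 6.748×10²⁰, i.e. 6.748×10²⁰/6.022×10²³ = 0.001121 mol.
Product formed: 0.92 × 0.001121 = 0.001031 mol.
Rate: 0.001031 / 2652 s = 3.9×10⁻⁷ mol s⁻¹.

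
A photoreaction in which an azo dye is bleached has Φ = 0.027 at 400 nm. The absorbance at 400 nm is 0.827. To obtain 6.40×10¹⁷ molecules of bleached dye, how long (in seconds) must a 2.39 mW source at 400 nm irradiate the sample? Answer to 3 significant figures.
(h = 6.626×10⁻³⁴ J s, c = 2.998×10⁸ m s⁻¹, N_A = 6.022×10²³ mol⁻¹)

Product: 6.40×10¹⁷ / 6.022×10²³ = 1.063×10⁻⁶ mol.
Photons that must be absorbed: 1.063×10⁻⁶ / 0.027 = 3.937×10⁻⁵ mol.
Fraction absorbed: 1 − 10^(−0.827) = 0.8511.
Incident photons needed: 3.937×10⁻⁵ / 0.8511 = 4.626×10⁻⁵ mol.
Photon energy: hc/λ = 4.966×10⁻¹⁹ J; per mole, 2.991×10⁵ J mol⁻¹.
Energy required: 4.626×10⁻⁵ × 2.991×10⁵ = 13.84 J.
Time: 13.84 J / 0.00239 W = 5790 s.

t ≈ 5790 s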